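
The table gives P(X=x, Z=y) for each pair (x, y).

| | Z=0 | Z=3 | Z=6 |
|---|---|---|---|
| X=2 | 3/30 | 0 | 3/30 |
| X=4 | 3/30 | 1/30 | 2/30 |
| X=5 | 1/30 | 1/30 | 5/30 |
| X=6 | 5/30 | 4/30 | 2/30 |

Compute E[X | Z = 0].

53/12

P(Z = 0) = 2/5.
Σ X·P over the event = 2·(3/30) + 4·(3/30) + 5·(1/30) + 6·(5/30) = 53/30.
E[X | Z = 0] = (53/30) / (2/5) = 53/12.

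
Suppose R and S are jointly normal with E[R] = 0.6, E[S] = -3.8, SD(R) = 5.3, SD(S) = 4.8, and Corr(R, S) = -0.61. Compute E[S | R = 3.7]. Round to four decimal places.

E[S | R=x] = μ_S + ρ(σ_S/σ_R)(x − μ_R) for jointly normal variables.
E[S | R=3.7] = -3.8 + (-0.61)·(4.8/5.3)·(3.7 − (0.6)) = -3.8 + (-0.55245)·(3.1) = -5.5126.

-5.5126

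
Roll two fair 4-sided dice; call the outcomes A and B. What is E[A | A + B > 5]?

Outcomes with A + B > 5: (2,4), (3,3), (3,4), (4,2), (4,3), (4,4), each with probability 1/16.
E[A | A + B > 5] = (2 + 3 + 3 + 4 + 4 + 4) / 6 = 10/3.

10/3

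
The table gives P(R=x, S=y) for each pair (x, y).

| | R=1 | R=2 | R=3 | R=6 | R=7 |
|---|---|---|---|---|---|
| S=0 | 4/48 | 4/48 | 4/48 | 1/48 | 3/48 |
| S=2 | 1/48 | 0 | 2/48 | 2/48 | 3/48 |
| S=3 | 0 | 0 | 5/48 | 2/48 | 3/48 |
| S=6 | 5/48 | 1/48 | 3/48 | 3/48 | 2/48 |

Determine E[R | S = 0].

51/16

P(S = 0) = 1/3.
Σ R·P over the event = 1·(4/48) + 2·(4/48) + 3·(4/48) + 6·(1/48) + 7·(3/48) = 17/16.
E[R | S = 0] = (17/16) / (1/3) = 51/16.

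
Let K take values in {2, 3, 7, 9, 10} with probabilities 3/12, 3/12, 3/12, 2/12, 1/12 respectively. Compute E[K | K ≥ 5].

P(K ≥ 5) = 1/2.
Σ over the event: 7·1/4 + 9·1/6 + 10·1/12 = 49/12.
E[K | K ≥ 5] = (49/12) / (1/2) = 49/6.

49/6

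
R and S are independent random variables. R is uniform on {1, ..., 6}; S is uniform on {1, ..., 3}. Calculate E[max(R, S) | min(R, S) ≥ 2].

Outcomes with min(R, S) ≥ 2: (2,2), (2,3), (3,2), (3,3), (4,2), (4,3), (5,2), (5,3), (6,2), (6,3), each with probability 1/18.
E[max(R, S) | min(R, S) ≥ 2] = (2 + 3 + 3 + 3 + 4 + 4 + 5 + 5 + 6 + 6) / 10 = 41/10.

41/10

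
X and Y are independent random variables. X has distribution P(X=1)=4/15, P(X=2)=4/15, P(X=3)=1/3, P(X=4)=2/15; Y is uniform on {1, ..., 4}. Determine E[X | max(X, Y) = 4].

59/21

P(max(X, Y) = 4) = 7/20.
Summing X·P(x,y) over outcomes with max(X, Y) = 4 gives 59/60.
E[X | max(X, Y) = 4] = (59/60) / (7/20) = 59/21.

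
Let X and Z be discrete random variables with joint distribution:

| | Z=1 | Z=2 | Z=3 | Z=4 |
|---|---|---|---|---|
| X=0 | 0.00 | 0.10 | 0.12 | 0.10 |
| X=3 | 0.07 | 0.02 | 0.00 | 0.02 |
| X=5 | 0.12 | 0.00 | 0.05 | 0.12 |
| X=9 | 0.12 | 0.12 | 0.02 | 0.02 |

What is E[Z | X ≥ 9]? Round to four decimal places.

1.7857

P(X ≥ 9) = 0.28.
Σ Z·P over the event = 1·(0.12) + 2·(0.12) + 3·(0.02) + 4·(0.02) = 0.50.
E[Z | X ≥ 9] = (0.50) / (0.28) = 1.7857.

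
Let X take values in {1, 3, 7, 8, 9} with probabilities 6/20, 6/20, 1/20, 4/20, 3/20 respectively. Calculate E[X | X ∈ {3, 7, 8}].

57/11

P(X ∈ {3, 7, 8}) = 11/20.
Σ over the event: 3·3/10 + 7·1/20 + 8·1/5 = 57/20.
E[X | X ∈ {3, 7, 8}] = (57/20) / (11/20) = 57/11.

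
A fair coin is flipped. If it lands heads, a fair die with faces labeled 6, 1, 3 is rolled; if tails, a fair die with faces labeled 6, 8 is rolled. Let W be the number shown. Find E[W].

E[W | heads] = (6+1+3)/3 = 10/3.
E[W | tails] = (6+8)/2 = 7.
E[W] = (1/2)·(10/3) + (1/2)·(7) = 31/6.

31/6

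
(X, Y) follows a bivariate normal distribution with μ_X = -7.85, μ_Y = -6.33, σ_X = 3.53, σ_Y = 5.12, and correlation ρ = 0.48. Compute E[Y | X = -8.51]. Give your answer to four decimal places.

For a bivariate normal, E[Y | X=x] = μ_Y + ρ·(σ_Y/σ_X)·(x − μ_X).
E[Y | X=-8.51] = -6.33 + (0.48)·(5.12/3.53)·(-8.51 − (-7.85)) = -6.33 + (0.6962)·(-0.66) = -6.7895.

-6.7895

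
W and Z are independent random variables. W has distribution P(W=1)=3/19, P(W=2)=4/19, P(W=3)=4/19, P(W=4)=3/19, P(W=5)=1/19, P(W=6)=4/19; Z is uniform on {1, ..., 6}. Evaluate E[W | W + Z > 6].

17/4

P(W + Z > 6) = 32/57.
Summing W·P(x,y) over outcomes with W + Z > 6 gives 136/57.
E[W | W + Z > 6] = (136/57) / (32/57) = 17/4.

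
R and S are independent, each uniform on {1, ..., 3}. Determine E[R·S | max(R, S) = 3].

Outcomes with max(R, S) = 3: (1,3), (2,3), (3,1), (3,2), (3,3), each with probability 1/9.
E[R·S | max(R, S) = 3] = (3 + 6 + 3 + 6 + 9) / 5 = 27/5.

27/5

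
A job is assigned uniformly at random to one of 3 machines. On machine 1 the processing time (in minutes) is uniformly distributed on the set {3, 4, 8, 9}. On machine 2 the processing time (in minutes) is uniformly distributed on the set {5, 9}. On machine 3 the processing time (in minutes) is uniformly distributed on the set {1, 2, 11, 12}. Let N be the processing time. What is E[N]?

13/2

E[N | machine 1] = (3+4+8+9)/4 = 6.
E[N | machine 2] = (5+9)/2 = 7.
E[N | machine 3] = (1+2+11+12)/4 = 13/2.
By the law of total expectation,
E[N] = (1/3)·(6) + (1/3)·(7) + (1/3)·(13/2) = 13/2.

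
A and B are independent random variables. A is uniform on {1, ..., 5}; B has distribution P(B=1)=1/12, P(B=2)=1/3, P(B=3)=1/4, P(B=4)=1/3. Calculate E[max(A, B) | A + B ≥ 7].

9/2

P(A + B ≥ 7) = 11/30.
Summing max(A,B)·P(x,y) over outcomes with A + B ≥ 7 gives 33/20.
E[max(A, B) | A + B ≥ 7] = (33/20) / (11/30) = 9/2.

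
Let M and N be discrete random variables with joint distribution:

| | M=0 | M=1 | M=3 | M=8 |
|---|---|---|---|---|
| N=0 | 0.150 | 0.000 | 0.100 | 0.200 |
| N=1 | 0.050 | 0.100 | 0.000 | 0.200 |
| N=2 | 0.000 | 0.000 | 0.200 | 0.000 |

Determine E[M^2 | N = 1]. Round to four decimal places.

36.8571

P(N = 1) = 0.350.
Σ M^2·P over the event = 0·(0.050) + 1·(0.100) + 64·(0.200) = 12.900.
E[M^2 | N = 1] = (12.900) / (0.350) = 36.8571.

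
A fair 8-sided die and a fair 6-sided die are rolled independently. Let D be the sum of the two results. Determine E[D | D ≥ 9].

32/3

P(D ≥ 9) = 7/16.
Σ over the event: 9·1/8 + 10·5/48 + 11·1/12 + 12·1/16 + 13·1/24 + 14·1/48 = 14/3.
E[D | D ≥ 9] = (14/3) / (7/16) = 32/3.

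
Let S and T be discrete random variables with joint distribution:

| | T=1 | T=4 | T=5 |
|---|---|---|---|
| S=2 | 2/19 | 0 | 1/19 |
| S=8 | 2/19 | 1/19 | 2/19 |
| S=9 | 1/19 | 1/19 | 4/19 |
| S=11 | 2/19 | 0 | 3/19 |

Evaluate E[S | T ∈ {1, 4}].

68/9

P(T ∈ {1, 4}) = 9/19.
Σ S·P over the event = 2·(2/19) + 8·(2/19) + 8·(1/19) + 9·(1/19) + 9·(1/19) + 11·(2/19) = 68/19.
E[S | T ∈ {1, 4}] = (68/19) / (9/19) = 68/9.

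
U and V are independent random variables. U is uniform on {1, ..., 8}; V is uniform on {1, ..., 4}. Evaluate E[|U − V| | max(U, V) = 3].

6/5

Outcomes with max(U, V) = 3: (1,3), (2,3), (3,1), (3,2), (3,3), each with probability 1/32.
E[|U − V| | max(U, V) = 3] = (2 + 1 + 2 + 1 + 0) / 5 = 6/5.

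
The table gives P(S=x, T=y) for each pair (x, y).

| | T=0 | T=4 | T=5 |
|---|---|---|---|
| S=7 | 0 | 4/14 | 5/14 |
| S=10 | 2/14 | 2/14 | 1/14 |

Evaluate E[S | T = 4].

P(T = 4) = 3/7.
Σ S·P over the event = 7·(4/14) + 10·(2/14) = 24/7.
E[S | T = 4] = (24/7) / (3/7) = 8.

8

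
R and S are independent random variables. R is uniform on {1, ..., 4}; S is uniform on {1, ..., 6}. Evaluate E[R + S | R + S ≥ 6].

P(R + S ≥ 6) = 7/12.
Summing (R+S)·P(x,y) over outcomes with R + S ≥ 6 gives 13/3.
E[R + S | R + S ≥ 6] = (13/3) / (7/12) = 52/7.

52/7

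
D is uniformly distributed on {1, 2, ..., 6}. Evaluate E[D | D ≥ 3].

9/2

Given D ≥ 3, D is equally likely to be any of {3, 4, 5, 6}.
E[D | D ≥ 3] = (3 + 4 + 5 + 6) / 4 = 9/2.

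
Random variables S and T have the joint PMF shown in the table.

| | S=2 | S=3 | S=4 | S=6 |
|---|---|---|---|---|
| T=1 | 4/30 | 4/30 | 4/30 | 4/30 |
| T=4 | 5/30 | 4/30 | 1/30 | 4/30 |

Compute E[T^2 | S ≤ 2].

P(S ≤ 2) = 3/10.
Σ T^2·P over the event = 1·(4/30) + 16·(5/30) = 14/5.
E[T^2 | S ≤ 2] = (14/5) / (3/10) = 28/3.

28/3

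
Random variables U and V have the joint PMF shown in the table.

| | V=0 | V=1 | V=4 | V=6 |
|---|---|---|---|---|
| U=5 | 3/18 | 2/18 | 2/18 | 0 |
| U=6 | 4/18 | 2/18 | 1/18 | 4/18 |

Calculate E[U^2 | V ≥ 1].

32

P(V ≥ 1) = 11/18.
Summing U^2·P(U=x,V=y) over the conditioning event gives 176/9.
E[U^2 | V ≥ 1] = (176/9) / (11/18) = 32.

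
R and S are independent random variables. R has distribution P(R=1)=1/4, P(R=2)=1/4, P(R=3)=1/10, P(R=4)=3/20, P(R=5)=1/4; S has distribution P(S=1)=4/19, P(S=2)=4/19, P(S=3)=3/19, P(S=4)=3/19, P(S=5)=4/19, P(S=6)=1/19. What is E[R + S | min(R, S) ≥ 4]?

P(min(R, S) ≥ 4) = 16/95.
Summing (R+S)·P(x,y) over outcomes with min(R, S) ≥ 4 gives 30/19.
E[R + S | min(R, S) ≥ 4] = (30/19) / (16/95) = 75/8.

75/8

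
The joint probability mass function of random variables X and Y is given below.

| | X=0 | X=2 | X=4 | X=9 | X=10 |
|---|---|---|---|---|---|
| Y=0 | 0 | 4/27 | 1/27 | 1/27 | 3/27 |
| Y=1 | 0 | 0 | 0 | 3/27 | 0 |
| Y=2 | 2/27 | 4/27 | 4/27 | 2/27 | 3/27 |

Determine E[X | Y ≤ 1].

13/2

P(Y ≤ 1) = 4/9.
Σ X·P over the event = 2·(4/27) + 4·(1/27) + 9·(1/27) + 9·(3/27) + 10·(3/27) = 26/9.
E[X | Y ≤ 1] = (26/9) / (4/9) = 13/2.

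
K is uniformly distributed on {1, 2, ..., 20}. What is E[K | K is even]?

11

Given K is even, K is equally likely to be any of {2, 4, 6, 8, 10, 12, 14, 16, 18, 20}.
E[K | K is even] = (2 + 4 + 6 + 8 + 10 + 12 + 14 + 16 + 18 + 20) / 10 = 11.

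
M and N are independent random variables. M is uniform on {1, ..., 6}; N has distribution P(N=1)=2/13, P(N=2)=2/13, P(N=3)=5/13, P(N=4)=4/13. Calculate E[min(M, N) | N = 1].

1

P(N = 1) = 2/13.
Summing min(M,N)·P(x,y) over outcomes with N = 1 gives 2/13.
E[min(M, N) | N = 1] = (2/13) / (2/13) = 1.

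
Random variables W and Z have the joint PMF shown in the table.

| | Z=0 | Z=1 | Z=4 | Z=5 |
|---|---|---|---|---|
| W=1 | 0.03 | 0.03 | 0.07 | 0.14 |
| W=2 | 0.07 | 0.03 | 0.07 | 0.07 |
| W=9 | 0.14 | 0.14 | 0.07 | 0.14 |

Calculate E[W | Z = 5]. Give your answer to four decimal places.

4.4000

P(Z = 5) = 0.35.
Summing W·P(W=x,Z=y) over the conditioning event gives 1.54.
E[W | Z = 5] = (1.54) / (0.35) = 4.4000.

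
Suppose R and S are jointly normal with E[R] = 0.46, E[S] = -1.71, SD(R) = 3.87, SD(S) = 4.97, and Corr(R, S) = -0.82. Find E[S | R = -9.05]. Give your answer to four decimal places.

E[S | R=x] = μ_S + ρ(σ_S/σ_R)(x − μ_R) for jointly normal variables.
E[S | R=-9.05] = -1.71 + (-0.82)·(4.97/3.87)·(-9.05 − (0.46)) = -1.71 + (-1.05307)·(-9.51) = 8.3047.

8.3047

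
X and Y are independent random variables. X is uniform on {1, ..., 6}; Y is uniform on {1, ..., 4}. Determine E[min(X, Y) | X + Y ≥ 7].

Outcomes with X + Y ≥ 7: (3,4), (4,3), (4,4), (5,2), (5,3), (5,4), (6,1), (6,2), (6,3), (6,4), each with probability 1/24.
E[min(X, Y) | X + Y ≥ 7] = (3 + 3 + 4 + 2 + 3 + 4 + 1 + 2 + 3 + 4) / 10 = 29/10.

29/10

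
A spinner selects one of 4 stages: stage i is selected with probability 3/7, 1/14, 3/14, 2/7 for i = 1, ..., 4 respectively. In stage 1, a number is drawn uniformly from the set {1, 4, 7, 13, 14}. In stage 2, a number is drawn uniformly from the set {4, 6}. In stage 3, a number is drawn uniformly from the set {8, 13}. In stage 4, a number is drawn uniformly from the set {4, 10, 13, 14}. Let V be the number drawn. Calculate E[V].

E[V | stage 1] = (1+4+7+13+14)/5 = 39/5.
E[V | stage 2] = (4+6)/2 = 5.
E[V | stage 3] = (8+13)/2 = 21/2.
E[V | stage 4] = (4+10+13+14)/4 = 41/4.
By the law of total expectation,
E[V] = (3/7)·(39/5) + (1/14)·(5) + (3/14)·(21/2) + (2/7)·(41/4) = 1243/140.

1243/140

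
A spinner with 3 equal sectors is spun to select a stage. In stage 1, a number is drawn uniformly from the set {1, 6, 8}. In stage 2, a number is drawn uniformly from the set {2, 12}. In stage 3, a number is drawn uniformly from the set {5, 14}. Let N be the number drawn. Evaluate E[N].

E[N | stage 1] = (1+6+8)/3 = 5.
E[N | stage 2] = (2+12)/2 = 7.
E[N | stage 3] = (5+14)/2 = 19/2.
E[N] = (1/3)·(5) + (1/3)·(7) + (1/3)·(19/2) = 43/6.

43/6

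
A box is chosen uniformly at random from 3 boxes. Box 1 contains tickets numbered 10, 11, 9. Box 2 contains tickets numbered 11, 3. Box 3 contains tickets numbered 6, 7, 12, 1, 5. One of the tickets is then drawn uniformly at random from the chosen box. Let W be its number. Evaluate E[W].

116/15

E[W | box 1] = (10+11+9)/3 = 10.
E[W | box 2] = (11+3)/2 = 7.
E[W | box 3] = (6+7+12+1+5)/5 = 31/5.
By the law of total expectation,
E[W] = (1/3)·(10) + (1/3)·(7) + (1/3)·(31/5) = 116/15.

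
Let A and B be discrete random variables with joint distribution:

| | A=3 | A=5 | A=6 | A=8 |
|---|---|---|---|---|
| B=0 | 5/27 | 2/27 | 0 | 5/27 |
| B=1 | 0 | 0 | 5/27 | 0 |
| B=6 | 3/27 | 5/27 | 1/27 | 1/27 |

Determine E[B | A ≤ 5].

16/5

P(A ≤ 5) = 5/9.
Summing B·P(A=x,B=y) over the conditioning event gives 16/9.
E[B | A ≤ 5] = (16/9) / (5/9) = 16/5.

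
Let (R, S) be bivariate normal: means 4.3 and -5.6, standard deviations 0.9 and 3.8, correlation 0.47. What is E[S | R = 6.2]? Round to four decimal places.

For a bivariate normal, E[S | R=x] = μ_S + ρ·(σ_S/σ_R)·(x − μ_R).
E[S | R=6.2] = -5.6 + (0.47)·(3.8/0.9)·(6.2 − (4.3)) = -5.6 + (1.9844)·(1.9) = -1.8296.

-1.8296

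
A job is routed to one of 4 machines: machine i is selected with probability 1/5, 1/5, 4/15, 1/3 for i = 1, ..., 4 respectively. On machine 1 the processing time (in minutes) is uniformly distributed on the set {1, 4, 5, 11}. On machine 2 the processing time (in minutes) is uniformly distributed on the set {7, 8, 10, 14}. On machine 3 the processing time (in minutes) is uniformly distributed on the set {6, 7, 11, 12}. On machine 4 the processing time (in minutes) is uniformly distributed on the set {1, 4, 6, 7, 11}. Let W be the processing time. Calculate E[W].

22/3

E[W | machine 1] = (1+4+5+11)/4 = 21/4.
E[W | machine 2] = (7+8+10+14)/4 = 39/4.
E[W | machine 3] = (6+7+11+12)/4 = 9.
E[W | machine 4] = (1+4+6+7+11)/5 = 29/5.
E[W] = (1/5)·(21/4) + (1/5)·(39/4) + (4/15)·(9) + (1/3)·(29/5) = 22/3.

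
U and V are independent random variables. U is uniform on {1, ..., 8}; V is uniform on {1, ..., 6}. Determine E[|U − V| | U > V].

P(U > V) = 9/16.
Summing |U−V|·P(x,y) over outcomes with U > V gives 83/48.
E[|U − V| | U > V] = (83/48) / (9/16) = 83/27.

83/27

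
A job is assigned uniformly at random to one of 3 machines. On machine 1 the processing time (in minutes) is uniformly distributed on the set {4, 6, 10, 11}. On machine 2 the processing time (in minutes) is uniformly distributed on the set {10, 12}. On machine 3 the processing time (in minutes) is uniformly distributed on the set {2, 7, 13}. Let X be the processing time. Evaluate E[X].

E[X | machine 1] = (4+6+10+11)/4 = 31/4.
E[X | machine 2] = (10+12)/2 = 11.
E[X | machine 3] = (2+7+13)/3 = 22/3.
E[X] = (1/3)·(31/4) + (1/3)·(11) + (1/3)·(22/3) = 313/36.

313/36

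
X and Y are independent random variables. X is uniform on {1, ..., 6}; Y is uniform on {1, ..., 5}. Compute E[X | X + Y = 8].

9/2

Outcomes with X + Y = 8: (3,5), (4,4), (5,3), (6,2), each with probability 1/30.
E[X | X + Y = 8] = (3 + 4 + 5 + 6) / 4 = 9/2.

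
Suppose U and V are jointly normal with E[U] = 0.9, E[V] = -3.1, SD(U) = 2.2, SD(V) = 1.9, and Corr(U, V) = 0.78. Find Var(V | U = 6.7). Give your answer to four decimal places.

1.4137

The conditional variance in a bivariate normal is σ_V²(1 − ρ²), independent of x.
Var(V | U=6.7) = (1.9)²·(1 − (0.78)²) = 3.61·0.3916 = 1.4137.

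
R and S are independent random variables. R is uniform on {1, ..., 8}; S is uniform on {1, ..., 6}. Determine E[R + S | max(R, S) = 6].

102/11

P(max(R, S) = 6) = 11/48.
Summing (R+S)·P(x,y) over outcomes with max(R, S) = 6 gives 17/8.
E[R + S | max(R, S) = 6] = (17/8) / (11/48) = 102/11.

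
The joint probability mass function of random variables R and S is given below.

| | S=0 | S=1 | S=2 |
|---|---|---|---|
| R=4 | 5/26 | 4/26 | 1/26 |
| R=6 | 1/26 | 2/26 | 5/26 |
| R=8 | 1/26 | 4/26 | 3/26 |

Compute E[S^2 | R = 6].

P(R = 6) = 4/13.
Summing S^2·P(R=x,S=y) over the conditioning event gives 11/13.
E[S^2 | R = 6] = (11/13) / (4/13) = 11/4.

11/4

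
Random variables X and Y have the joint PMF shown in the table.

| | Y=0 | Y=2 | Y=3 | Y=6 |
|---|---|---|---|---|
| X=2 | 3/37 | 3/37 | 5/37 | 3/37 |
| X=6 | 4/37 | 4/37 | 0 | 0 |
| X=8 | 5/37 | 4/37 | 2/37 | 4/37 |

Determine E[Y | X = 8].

38/15

P(X = 8) = 15/37.
Σ Y·P over the event = 0·(5/37) + 2·(4/37) + 3·(2/37) + 6·(4/37) = 38/37.
E[Y | X = 8] = (38/37) / (15/37) = 38/15.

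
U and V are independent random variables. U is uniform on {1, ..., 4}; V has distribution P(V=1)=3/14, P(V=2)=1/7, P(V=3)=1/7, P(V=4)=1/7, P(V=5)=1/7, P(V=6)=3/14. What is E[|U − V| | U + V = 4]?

P(U + V = 4) = 1/8.
Summing |U−V|·P(x,y) over outcomes with U + V = 4 gives 5/28.
E[|U − V| | U + V = 4] = (5/28) / (1/8) = 10/7.

10/7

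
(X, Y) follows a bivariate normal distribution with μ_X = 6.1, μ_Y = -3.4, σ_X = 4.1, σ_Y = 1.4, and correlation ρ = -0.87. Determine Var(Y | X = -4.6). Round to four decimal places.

0.4765

Var(Y | X=x) = (1 − ρ²)·σ_Y².
Var(Y | X=-4.6) = (1.4)²·(1 − (-0.87)²) = 1.96·0.2431 = 0.4765.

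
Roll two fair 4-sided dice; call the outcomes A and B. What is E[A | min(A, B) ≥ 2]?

3

Outcomes with min(A, B) ≥ 2: (2,2), (2,3), (2,4), (3,2), (3,3), (3,4), (4,2), (4,3), (4,4), each with probability 1/16.
E[A | min(A, B) ≥ 2] = (2 + 2 + 2 + 3 + 3 + 3 + 4 + 4 + 4) / 9 = 3.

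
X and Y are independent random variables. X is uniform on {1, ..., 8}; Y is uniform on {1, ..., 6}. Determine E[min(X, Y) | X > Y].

77/27

P(X > Y) = 9/16.
Summing min(X,Y)·P(x,y) over outcomes with X > Y gives 77/48.
E[min(X, Y) | X > Y] = (77/48) / (9/16) = 77/27.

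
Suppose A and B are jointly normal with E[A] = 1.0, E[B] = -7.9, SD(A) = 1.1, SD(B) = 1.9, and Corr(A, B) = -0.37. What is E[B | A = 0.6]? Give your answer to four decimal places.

-7.6444

E[B | A=x] = μ_B + ρ(σ_B/σ_A)(x − μ_A) for jointly normal variables.
E[B | A=0.6] = -7.9 + (-0.37)·(1.9/1.1)·(0.6 − (1.0)) = -7.9 + (-0.63909)·(-0.4) = -7.6444.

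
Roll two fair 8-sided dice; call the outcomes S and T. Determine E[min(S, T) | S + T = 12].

24/5

Outcomes with S + T = 12: (4,8), (5,7), (6,6), (7,5), (8,4), each with probability 1/64.
E[min(S, T) | S + T = 12] = (4 + 5 + 6 + 5 + 4) / 5 = 24/5.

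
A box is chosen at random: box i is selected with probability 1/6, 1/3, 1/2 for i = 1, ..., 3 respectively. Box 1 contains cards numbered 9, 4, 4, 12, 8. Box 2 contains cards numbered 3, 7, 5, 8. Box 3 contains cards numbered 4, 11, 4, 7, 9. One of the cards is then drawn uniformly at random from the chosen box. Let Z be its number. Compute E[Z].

133/20

E[Z | box 1] = (9+4+4+12+8)/5 = 37/5.
E[Z | box 2] = (3+7+5+8)/4 = 23/4.
E[Z | box 3] = (4+11+4+7+9)/5 = 7.
E[Z] = (1/6)·(37/5) + (1/3)·(23/4) + (1/2)·(7) = 133/20.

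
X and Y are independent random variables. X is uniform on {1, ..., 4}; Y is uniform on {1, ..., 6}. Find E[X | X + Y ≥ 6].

20/7

P(X + Y ≥ 6) = 7/12.
Summing X·P(x,y) over outcomes with X + Y ≥ 6 gives 5/3.
E[X | X + Y ≥ 6] = (5/3) / (7/12) = 20/7.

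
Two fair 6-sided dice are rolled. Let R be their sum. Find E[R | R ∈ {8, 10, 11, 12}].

P(R ∈ {8, 10, 11, 12}) = 11/36.
Σ over the event: 8·5/36 + 10·1/12 + 11·1/18 + 12·1/36 = 26/9.
E[R | R ∈ {8, 10, 11, 12}] = (26/9) / (11/36) = 104/11.

104/11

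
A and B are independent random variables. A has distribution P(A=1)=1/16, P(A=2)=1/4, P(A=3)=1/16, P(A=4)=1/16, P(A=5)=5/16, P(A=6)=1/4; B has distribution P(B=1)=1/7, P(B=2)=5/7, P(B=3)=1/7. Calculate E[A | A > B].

397/80

P(A > B) = 5/7.
Summing A·P(x,y) over outcomes with A > B gives 397/112.
E[A | A > B] = (397/112) / (5/7) = 397/80.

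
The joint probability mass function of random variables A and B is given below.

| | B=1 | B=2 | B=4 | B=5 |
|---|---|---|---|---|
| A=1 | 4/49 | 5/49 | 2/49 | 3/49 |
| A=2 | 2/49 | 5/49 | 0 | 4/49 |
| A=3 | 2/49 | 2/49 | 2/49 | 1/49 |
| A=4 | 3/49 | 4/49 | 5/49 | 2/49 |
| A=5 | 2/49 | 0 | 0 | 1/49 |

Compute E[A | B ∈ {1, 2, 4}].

P(B ∈ {1, 2, 4}) = 38/49.
Summing A·P(A=x,B=y) over the conditioning event gives 101/49.
E[A | B ∈ {1, 2, 4}] = (101/49) / (38/49) = 101/38.

101/38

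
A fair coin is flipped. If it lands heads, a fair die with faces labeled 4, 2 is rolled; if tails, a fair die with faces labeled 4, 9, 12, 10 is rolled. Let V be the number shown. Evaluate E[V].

E[V | heads] = (4+2)/2 = 3.
E[V | tails] = (4+9+12+10)/4 = 35/4.
E[V] = (1/2)·(3) + (1/2)·(35/4) = 47/8.

47/8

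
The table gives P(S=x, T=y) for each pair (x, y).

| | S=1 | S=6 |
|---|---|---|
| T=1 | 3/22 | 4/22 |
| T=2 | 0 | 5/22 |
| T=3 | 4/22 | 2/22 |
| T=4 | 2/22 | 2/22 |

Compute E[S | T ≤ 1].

27/7

P(T ≤ 1) = 7/22.
Σ S·P over the event = 1·(3/22) + 6·(4/22) = 27/22.
E[S | T ≤ 1] = (27/22) / (7/22) = 27/7.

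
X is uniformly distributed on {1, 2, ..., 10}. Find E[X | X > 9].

10

Given X > 9, X is equally likely to be any of {10}.
E[X | X > 9] = (10) / 1 = 10.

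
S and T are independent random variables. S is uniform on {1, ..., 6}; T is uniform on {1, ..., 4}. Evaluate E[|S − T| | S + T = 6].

P(S + T = 6) = 1/6.
Summing |S−T|·P(x,y) over outcomes with S + T = 6 gives 1/3.
E[|S − T| | S + T = 6] = (1/3) / (1/6) = 2.

2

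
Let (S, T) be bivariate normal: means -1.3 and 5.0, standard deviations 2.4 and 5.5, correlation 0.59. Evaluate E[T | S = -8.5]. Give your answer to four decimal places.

For a bivariate normal, E[T | S=x] = μ_T + ρ·(σ_T/σ_S)·(x − μ_S).
E[T | S=-8.5] = 5.0 + (0.59)·(5.5/2.4)·(-8.5 − (-1.3)) = 5.0 + (1.35208)·(-7.2) = -4.7350.

-4.7350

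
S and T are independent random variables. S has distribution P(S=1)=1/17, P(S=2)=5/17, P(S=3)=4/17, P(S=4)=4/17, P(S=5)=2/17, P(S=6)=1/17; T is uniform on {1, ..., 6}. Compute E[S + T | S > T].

6

P(S > T) = 19/51.
Summing (S+T)·P(x,y) over outcomes with S > T gives 38/17.
E[S + T | S > T] = (38/17) / (19/51) = 6.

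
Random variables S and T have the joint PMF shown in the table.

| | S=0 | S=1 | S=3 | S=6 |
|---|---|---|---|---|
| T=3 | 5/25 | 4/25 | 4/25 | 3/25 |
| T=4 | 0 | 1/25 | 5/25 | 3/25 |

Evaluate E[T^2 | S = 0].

P(S = 0) = 1/5.
Σ T^2·P over the event = 9·(5/25) = 9/5.
E[T^2 | S = 0] = (9/5) / (1/5) = 9.

9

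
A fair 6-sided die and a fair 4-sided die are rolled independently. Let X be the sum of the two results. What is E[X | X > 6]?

P(X > 6) = 5/12.
Σ over the event: 7·1/6 + 8·1/8 + 9·1/12 + 10·1/24 = 10/3.
E[X | X > 6] = (10/3) / (5/12) = 8.

8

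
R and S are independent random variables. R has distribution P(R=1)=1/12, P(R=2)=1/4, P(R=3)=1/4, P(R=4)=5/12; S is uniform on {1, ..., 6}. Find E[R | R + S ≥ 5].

P(R + S ≥ 5) = 5/6.
Summing R·P(x,y) over outcomes with R + S ≥ 5 gives 8/3.
E[R | R + S ≥ 5] = (8/3) / (5/6) = 16/5.

16/5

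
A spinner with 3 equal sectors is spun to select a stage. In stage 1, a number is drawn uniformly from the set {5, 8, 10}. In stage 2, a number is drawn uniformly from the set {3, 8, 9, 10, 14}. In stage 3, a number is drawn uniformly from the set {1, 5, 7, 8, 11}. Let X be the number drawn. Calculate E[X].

343/45

E[X | stage 1] = (5+8+10)/3 = 23/3.
E[X | stage 2] = (3+8+9+10+14)/5 = 44/5.
E[X | stage 3] = (1+5+7+8+11)/5 = 32/5.
By the law of total expectation,
E[X] = (1/3)·(23/3) + (1/3)·(44/5) + (1/3)·(32/5) = 343/45.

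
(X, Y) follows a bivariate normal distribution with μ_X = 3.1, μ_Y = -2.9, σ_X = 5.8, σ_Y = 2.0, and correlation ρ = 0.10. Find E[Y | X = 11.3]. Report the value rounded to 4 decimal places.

-2.6172

The regression of Y on X has slope ρ·σ_Y/σ_X and passes through (μ_X, μ_Y).
E[Y | X=11.3] = -2.9 + (0.10)·(2.0/5.8)·(11.3 − (3.1)) = -2.9 + (0.034483)·(8.2) = -2.6172.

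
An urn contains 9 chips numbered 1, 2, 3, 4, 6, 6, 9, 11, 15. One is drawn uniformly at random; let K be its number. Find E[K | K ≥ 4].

17/2

P(K ≥ 4) = 2/3.
Σ over the event: 4·1/9 + 6·2/9 + 9·1/9 + 11·1/9 + 15·1/9 = 17/3.
E[K | K ≥ 4] = (17/3) / (2/3) = 17/2.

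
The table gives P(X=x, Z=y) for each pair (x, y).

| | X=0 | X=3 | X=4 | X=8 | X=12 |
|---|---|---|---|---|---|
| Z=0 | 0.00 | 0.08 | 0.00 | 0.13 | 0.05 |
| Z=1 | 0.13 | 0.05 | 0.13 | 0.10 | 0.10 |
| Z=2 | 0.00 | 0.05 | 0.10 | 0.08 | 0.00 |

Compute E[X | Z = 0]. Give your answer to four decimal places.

P(Z = 0) = 0.26.
Σ X·P over the event = 3·(0.08) + 8·(0.13) + 12·(0.05) = 1.88.
E[X | Z = 0] = (1.88) / (0.26) = 7.2308.

7.2308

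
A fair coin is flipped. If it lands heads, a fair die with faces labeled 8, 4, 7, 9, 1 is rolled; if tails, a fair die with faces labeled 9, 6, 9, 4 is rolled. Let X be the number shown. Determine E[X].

32/5

E[X | heads] = (8+4+7+9+1)/5 = 29/5.
E[X | tails] = (9+6+9+4)/4 = 7.
By the law of total expectation,
E[X] = (1/2)·(29/5) + (1/2)·(7) = 32/5.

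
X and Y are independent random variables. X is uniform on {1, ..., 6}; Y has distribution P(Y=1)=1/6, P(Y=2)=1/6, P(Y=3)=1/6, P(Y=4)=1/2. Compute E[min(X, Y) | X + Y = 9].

P(X + Y = 9) = 1/9.
Summing min(X,Y)·P(x,y) over outcomes with X + Y = 9 gives 5/12.
E[min(X, Y) | X + Y = 9] = (5/12) / (1/9) = 15/4.

15/4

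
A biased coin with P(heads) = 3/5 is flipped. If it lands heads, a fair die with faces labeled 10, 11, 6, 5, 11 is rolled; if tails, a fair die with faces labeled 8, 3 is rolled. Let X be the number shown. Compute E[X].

E[X | heads] = (10+11+6+5+11)/5 = 43/5.
E[X | tails] = (8+3)/2 = 11/2.
E[X] = (3/5)·(43/5) + (2/5)·(11/2) = 184/25.

184/25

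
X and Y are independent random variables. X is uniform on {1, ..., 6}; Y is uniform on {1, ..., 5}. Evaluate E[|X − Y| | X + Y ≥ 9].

4/3

Outcomes with X + Y ≥ 9: (4,5), (5,4), (5,5), (6,3), (6,4), (6,5), each with probability 1/30.
E[|X − Y| | X + Y ≥ 9] = (1 + 1 + 0 + 3 + 2 + 1) / 6 = 4/3.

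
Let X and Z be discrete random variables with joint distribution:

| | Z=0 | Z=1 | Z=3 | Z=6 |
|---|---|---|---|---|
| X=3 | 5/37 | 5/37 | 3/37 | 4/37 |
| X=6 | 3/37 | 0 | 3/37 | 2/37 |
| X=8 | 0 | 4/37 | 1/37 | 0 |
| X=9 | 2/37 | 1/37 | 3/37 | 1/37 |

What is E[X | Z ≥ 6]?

P(Z ≥ 6) = 7/37.
Σ X·P over the event = 3·(4/37) + 6·(2/37) + 9·(1/37) = 33/37.
E[X | Z ≥ 6] = (33/37) / (7/37) = 33/7.

33/7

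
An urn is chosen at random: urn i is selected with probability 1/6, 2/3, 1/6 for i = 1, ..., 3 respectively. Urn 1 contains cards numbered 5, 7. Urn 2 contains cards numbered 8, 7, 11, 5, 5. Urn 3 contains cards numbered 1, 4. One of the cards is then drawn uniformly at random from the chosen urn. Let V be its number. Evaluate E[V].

373/60

E[V | urn 1] = (5+7)/2 = 6.
E[V | urn 2] = (8+7+11+5+5)/5 = 36/5.
E[V | urn 3] = (1+4)/2 = 5/2.
E[V] = (1/6)·(6) + (2/3)·(36/5) + (1/6)·(5/2) = 373/60.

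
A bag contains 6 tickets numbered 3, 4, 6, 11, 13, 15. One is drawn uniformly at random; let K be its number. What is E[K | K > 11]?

14

P(K > 11) = 1/3.
Σ over the event: 13·1/6 + 15·1/6 = 14/3.
E[K | K > 11] = (14/3) / (1/3) = 14.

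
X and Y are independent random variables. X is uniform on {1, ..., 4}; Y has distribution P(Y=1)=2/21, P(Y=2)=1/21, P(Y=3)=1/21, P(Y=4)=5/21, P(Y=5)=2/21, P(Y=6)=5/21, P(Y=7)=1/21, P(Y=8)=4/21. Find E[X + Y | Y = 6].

P(Y = 6) = 5/21.
Summing (X+Y)·P(x,y) over outcomes with Y = 6 gives 85/42.
E[X + Y | Y = 6] = (85/42) / (5/21) = 17/2.

17/2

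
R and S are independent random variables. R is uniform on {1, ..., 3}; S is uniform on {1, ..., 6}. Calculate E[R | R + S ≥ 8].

8/3

P(R + S ≥ 8) = 1/6.
Summing R·P(x,y) over outcomes with R + S ≥ 8 gives 4/9.
E[R | R + S ≥ 8] = (4/9) / (1/6) = 8/3.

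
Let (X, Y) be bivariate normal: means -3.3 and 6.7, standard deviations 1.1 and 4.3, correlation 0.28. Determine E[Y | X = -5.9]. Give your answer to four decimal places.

For a bivariate normal, E[Y | X=x] = μ_Y + ρ·(σ_Y/σ_X)·(x − μ_X).
E[Y | X=-5.9] = 6.7 + (0.28)·(4.3/1.1)·(-5.9 − (-3.3)) = 6.7 + (1.09455)·(-2.6) = 3.8542.

3.8542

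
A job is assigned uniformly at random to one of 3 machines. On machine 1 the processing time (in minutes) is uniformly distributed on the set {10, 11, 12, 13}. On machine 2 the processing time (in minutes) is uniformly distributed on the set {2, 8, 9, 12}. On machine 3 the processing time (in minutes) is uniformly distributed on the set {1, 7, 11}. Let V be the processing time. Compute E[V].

307/36

E[V | machine 1] = (10+11+12+13)/4 = 23/2.
E[V | machine 2] = (2+8+9+12)/4 = 31/4.
E[V | machine 3] = (1+7+11)/3 = 19/3.
E[V] = (1/3)·(23/2) + (1/3)·(31/4) + (1/3)·(19/3) = 307/36.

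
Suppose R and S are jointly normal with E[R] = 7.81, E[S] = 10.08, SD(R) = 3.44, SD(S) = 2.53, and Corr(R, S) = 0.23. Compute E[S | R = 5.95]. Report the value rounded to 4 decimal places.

E[S | R=x] = μ_S + ρ(σ_S/σ_R)(x − μ_R) for jointly normal variables.
E[S | R=5.95] = 10.08 + (0.23)·(2.53/3.44)·(5.95 − (7.81)) = 10.08 + (0.16916)·(-1.86) = 9.7654.

9.7654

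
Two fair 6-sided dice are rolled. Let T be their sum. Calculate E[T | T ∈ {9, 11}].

29/3

P(T ∈ {9, 11}) = 1/6.
Σ over the event: 9·1/9 + 11·1/18 = 29/18.
E[T | T ∈ {9, 11}] = (29/18) / (1/6) = 29/3.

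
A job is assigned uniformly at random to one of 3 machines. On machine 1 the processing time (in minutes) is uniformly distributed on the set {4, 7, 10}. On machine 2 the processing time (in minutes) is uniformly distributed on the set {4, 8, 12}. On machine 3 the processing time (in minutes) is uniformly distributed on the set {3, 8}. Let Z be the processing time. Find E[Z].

41/6

E[Z | machine 1] = (4+7+10)/3 = 7.
E[Z | machine 2] = (4+8+12)/3 = 8.
E[Z | machine 3] = (3+8)/2 = 11/2.
E[Z] = (1/3)·(7) + (1/3)·(8) + (1/3)·(11/2) = 41/6.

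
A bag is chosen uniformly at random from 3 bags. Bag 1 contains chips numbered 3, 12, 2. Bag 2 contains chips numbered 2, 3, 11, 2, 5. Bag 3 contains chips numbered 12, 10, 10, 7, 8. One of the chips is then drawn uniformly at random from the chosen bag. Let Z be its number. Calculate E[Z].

E[Z | bag 1] = (3+12+2)/3 = 17/3.
E[Z | bag 2] = (2+3+11+2+5)/5 = 23/5.
E[Z | bag 3] = (12+10+10+7+8)/5 = 47/5.
E[Z] = (1/3)·(17/3) + (1/3)·(23/5) + (1/3)·(47/5) = 59/9.

59/9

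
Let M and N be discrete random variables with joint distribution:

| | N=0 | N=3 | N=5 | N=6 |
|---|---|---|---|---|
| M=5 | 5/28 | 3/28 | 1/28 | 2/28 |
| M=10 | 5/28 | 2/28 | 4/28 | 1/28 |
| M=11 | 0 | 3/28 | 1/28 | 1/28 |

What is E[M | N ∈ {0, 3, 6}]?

87/11

P(N ∈ {0, 3, 6}) = 11/14.
Σ M·P over the event = 5·(5/28) + 5·(3/28) + 5·(2/28) + 10·(5/28) + 10·(2/28) + 10·(1/28) + 11·(3/28) + 11·(1/28) = 87/14.
E[M | N ∈ {0, 3, 6}] = (87/14) / (11/14) = 87/11.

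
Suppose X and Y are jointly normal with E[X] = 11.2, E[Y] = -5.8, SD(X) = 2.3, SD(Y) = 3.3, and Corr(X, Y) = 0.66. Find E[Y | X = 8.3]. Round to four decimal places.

For a bivariate normal, E[Y | X=x] = μ_Y + ρ·(σ_Y/σ_X)·(x − μ_X).
E[Y | X=8.3] = -5.8 + (0.66)·(3.3/2.3)·(8.3 − (11.2)) = -5.8 + (0.94696)·(-2.9) = -8.5462.

-8.5462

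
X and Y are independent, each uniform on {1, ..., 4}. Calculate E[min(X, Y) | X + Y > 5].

17/6

P(X + Y > 5) = 3/8.
Summing min(X,Y)·P(x,y) over outcomes with X + Y > 5 gives 17/16.
E[min(X, Y) | X + Y > 5] = (17/16) / (3/8) = 17/6.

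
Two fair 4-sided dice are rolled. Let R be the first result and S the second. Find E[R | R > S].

10/3

Outcomes with R > S: (2,1), (3,1), (3,2), (4,1), (4,2), (4,3), each with probability 1/16.
E[R | R > S] = (2 + 3 + 3 + 4 + 4 + 4) / 6 = 10/3.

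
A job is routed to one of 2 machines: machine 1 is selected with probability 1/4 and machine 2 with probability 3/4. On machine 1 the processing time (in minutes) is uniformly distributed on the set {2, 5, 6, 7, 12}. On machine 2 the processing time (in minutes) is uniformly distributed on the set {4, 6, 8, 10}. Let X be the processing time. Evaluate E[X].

137/20

E[X | machine 1] = (2+5+6+7+12)/5 = 32/5.
E[X | machine 2] = (4+6+8+10)/4 = 7.
E[X] = (1/4)·(32/5) + (3/4)·(7) = 137/20.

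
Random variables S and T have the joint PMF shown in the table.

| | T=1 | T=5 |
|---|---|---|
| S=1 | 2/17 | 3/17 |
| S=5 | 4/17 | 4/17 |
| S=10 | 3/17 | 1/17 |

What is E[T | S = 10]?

2

P(S = 10) = 4/17.
Σ T·P over the event = 1·(3/17) + 5·(1/17) = 8/17.
E[T | S = 10] = (8/17) / (4/17) = 2.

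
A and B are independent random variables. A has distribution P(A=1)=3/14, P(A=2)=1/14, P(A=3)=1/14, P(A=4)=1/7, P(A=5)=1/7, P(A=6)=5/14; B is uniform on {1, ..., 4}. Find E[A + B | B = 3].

7

P(B = 3) = 1/4.
Summing (A+B)·P(x,y) over outcomes with B = 3 gives 7/4.
E[A + B | B = 3] = (7/4) / (1/4) = 7.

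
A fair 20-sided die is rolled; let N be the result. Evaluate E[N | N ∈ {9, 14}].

23/2

P(N ∈ {9, 14}) = 1/10.
Σ over the event: 9·1/20 + 14·1/20 = 23/20.
E[N | N ∈ {9, 14}] = (23/20) / (1/10) = 23/2.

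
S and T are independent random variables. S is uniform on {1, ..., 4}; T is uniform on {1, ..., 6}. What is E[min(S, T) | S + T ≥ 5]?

43/18

P(S + T ≥ 5) = 3/4.
Summing min(S,T)·P(x,y) over outcomes with S + T ≥ 5 gives 43/24.
E[min(S, T) | S + T ≥ 5] = (43/24) / (3/4) = 43/18.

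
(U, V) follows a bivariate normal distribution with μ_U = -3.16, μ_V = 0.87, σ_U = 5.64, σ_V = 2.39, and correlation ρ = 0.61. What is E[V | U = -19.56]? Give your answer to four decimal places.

The regression of V on U has slope ρ·σ_V/σ_U and passes through (μ_U, μ_V).
E[V | U=-19.56] = 0.87 + (0.61)·(2.39/5.64)·(-19.56 − (-3.16)) = 0.87 + (0.258493)·(-16.4) = -3.3693.

-3.3693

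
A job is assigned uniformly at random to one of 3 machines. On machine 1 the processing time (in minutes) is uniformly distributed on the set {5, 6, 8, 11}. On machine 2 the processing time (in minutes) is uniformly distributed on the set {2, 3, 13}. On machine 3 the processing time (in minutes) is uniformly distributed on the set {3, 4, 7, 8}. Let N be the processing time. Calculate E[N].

19/3

E[N | machine 1] = (5+6+8+11)/4 = 15/2.
E[N | machine 2] = (2+3+13)/3 = 6.
E[N | machine 3] = (3+4+7+8)/4 = 11/2.
By the law of total expectation,
E[N] = (1/3)·(15/2) + (1/3)·(6) + (1/3)·(11/2) = 19/3.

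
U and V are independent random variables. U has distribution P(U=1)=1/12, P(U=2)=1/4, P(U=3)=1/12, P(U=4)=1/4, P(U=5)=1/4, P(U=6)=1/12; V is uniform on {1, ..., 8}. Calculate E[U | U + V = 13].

P(U + V = 13) = 1/24.
Summing U·P(x,y) over outcomes with U + V = 13 gives 7/32.
E[U | U + V = 13] = (7/32) / (1/24) = 21/4.

21/4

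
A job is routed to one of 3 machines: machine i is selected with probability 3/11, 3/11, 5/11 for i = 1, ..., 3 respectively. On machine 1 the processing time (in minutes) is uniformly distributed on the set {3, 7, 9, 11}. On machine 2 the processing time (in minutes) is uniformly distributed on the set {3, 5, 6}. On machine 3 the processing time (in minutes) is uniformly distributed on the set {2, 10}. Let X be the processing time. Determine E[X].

E[X | machine 1] = (3+7+9+11)/4 = 15/2.
E[X | machine 2] = (3+5+6)/3 = 14/3.
E[X | machine 3] = (2+10)/2 = 6.
By the law of total expectation,
E[X] = (3/11)·(15/2) + (3/11)·(14/3) + (5/11)·(6) = 133/22.

133/22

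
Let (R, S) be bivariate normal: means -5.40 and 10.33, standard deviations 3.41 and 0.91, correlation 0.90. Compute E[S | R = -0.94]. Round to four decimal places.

E[S | R=x] = μ_S + ρ(σ_S/σ_R)(x − μ_R) for jointly normal variables.
E[S | R=-0.94] = 10.33 + (0.90)·(0.91/3.41)·(-0.94 − (-5.40)) = 10.33 + (0.24018)·(4.46) = 11.4012.

11.4012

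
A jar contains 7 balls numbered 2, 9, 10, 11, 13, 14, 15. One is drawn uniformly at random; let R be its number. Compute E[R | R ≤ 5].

2

P(R ≤ 5) = 1/7.
Σ over the event: 2·1/7 = 2/7.
E[R | R ≤ 5] = (2/7) / (1/7) = 2.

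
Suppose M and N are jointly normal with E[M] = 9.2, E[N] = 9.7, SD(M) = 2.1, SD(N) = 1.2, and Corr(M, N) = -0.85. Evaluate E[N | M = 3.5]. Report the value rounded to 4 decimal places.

12.4686

For a bivariate normal, E[N | M=x] = μ_N + ρ·(σ_N/σ_M)·(x − μ_M).
E[N | M=3.5] = 9.7 + (-0.85)·(1.2/2.1)·(3.5 − (9.2)) = 9.7 + (-0.485714)·(-5.7) = 12.4686.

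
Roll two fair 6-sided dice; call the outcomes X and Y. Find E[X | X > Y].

14/3

P(X > Y) = 5/12.
Summing X·P(x,y) over outcomes with X > Y gives 35/18.
E[X | X > Y] = (35/18) / (5/12) = 14/3.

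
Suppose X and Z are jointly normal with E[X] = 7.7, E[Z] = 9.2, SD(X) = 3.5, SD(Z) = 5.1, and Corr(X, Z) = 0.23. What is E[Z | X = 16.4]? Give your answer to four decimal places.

12.1157

For a bivariate normal, E[Z | X=x] = μ_Z + ρ·(σ_Z/σ_X)·(x − μ_X).
E[Z | X=16.4] = 9.2 + (0.23)·(5.1/3.5)·(16.4 − (7.7)) = 9.2 + (0.33514)·(8.7) = 12.1157.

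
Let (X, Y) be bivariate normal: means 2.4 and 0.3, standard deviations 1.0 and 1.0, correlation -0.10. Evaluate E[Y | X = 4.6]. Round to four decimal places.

0.0800

E[Y | X=x] = μ_Y + ρ(σ_Y/σ_X)(x − μ_X) for jointly normal variables.
E[Y | X=4.6] = 0.3 + (-0.10)·(1.0/1.0)·(4.6 − (2.4)) = 0.3 + (-0.1)·(2.2) = 0.0800.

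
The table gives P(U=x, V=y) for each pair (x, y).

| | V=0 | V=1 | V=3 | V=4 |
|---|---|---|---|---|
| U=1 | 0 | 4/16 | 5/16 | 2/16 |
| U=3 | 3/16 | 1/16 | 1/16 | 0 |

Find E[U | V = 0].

3

P(V = 0) = 3/16.
Σ U·P over the event = 3·(3/16) = 9/16.
E[U | V = 0] = (9/16) / (3/16) = 3.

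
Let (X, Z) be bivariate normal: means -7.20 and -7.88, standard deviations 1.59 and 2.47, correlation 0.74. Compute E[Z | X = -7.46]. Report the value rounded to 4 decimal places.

The regression of Z on X has slope ρ·σ_Z/σ_X and passes through (μ_X, μ_Z).
E[Z | X=-7.46] = -7.88 + (0.74)·(2.47/1.59)·(-7.46 − (-7.20)) = -7.88 + (1.1496)·(-0.26) = -8.1789.

-8.1789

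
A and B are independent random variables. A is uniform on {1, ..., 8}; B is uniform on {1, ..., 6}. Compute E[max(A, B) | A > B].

160/27

P(A > B) = 9/16.
Summing max(A,B)·P(x,y) over outcomes with A > B gives 10/3.
E[max(A, B) | A > B] = (10/3) / (9/16) = 160/27.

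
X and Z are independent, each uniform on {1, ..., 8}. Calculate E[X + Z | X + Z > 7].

464/43

P(X + Z > 7) = 43/64.
Summing (X+Z)·P(x,y) over outcomes with X + Z > 7 gives 29/4.
E[X + Z | X + Z > 7] = (29/4) / (43/64) = 464/43.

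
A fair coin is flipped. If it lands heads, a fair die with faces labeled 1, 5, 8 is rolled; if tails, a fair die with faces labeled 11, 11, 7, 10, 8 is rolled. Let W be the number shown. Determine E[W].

E[W | heads] = (1+5+8)/3 = 14/3.
E[W | tails] = (11+11+7+10+8)/5 = 47/5.
E[W] = (1/2)·(14/3) + (1/2)·(47/5) = 211/30.

211/30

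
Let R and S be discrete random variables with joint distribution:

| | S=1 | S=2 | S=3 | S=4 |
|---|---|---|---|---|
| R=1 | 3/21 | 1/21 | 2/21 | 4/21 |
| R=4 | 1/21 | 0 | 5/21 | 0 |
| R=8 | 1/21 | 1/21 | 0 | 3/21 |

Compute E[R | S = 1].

3

P(S = 1) = 5/21.
Σ R·P over the event = 1·(3/21) + 4·(1/21) + 8·(1/21) = 5/7.
E[R | S = 1] = (5/7) / (5/21) = 3.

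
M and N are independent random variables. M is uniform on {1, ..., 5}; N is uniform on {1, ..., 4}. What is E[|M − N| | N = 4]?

P(N = 4) = 1/4.
Summing |M−N|·P(x,y) over outcomes with N = 4 gives 7/20.
E[|M − N| | N = 4] = (7/20) / (1/4) = 7/5.

7/5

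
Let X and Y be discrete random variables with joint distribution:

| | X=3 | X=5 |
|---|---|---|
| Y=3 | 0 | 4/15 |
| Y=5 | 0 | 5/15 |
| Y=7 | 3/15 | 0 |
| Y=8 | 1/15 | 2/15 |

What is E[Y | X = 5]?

53/11

P(X = 5) = 11/15.
Σ Y·P over the event = 3·(4/15) + 5·(5/15) + 8·(2/15) = 53/15.
E[Y | X = 5] = (53/15) / (11/15) = 53/11.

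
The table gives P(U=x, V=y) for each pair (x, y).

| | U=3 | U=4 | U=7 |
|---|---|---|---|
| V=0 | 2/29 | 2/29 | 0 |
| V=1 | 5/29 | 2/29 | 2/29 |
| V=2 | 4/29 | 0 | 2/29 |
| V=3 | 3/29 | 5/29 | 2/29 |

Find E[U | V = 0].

P(V = 0) = 4/29.
Σ U·P over the event = 3·(2/29) + 4·(2/29) = 14/29.
E[U | V = 0] = (14/29) / (4/29) = 7/2.

7/2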